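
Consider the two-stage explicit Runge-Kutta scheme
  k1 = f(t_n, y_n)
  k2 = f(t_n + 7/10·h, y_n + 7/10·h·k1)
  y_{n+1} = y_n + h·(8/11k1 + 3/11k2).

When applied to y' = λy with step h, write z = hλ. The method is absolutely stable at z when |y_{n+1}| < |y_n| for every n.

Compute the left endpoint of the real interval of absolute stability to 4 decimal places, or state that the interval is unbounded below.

z* = -5.2381.

With y'=λy (z=hλ):
  k1=λy_n ⇒ h·k1=z·y_n;  k2=λ(1+7/10z)y_n ⇒ h·k2=z(1+7/10z)y_n
  y_{n+1}/y_n = 1 + 8/11z + 3/11z(1+7/10z) = 1 + z + 21/110z²
  ⇒ R(z) = 1 + z + 21/110z².

Solve |R(x)|<1 on ℝ⁻.
x=-0.79: |R|=0.3291
R=1: x+21/110x²=0 ⇒ x=−110/21=-5.2381; min R=1−1/(4·21/110)=-0.3095>−1
Confirm numerically:
  x=-5.094: |R|=0.85987 <1
  x=-3.875: |R|=0.00838 <1
  x=-3.859: |R|=0.01600 <1
  x=-2.135: |R|=0.26479 <1
  x=-5.505: |R|=1.28050 >1
  x=-5.496: |R|=1.27060 >1
  x=-5.357: |R|=1.12160 >1
So |R|<1 on (-5.2381, 0).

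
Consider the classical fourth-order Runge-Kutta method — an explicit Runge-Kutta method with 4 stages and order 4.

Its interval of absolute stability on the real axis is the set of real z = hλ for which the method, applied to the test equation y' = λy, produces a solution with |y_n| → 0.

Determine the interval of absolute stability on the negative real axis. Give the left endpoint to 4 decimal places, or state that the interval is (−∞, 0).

With y'=λy (z=hλ):
  order 4, 4-stage ⇒ R(z)=1+z+z^2/2+z^3/6+z^4/24
  (e.g. R(-0.5)=0.60677, |R|=0.60677)

Need |R(x)|<1, x<0.
x=-0.5: |R|=0.6068
|R(-2.38)|=0.5422 |R(-2.26)|=0.4569 |R(-1.8)|=0.2854
Bisect:
  x_lo=-3.2845 |R|=2.0530  x_hi=-0.1729 |R|=0.8412
  mid=-1.72870 |R|=0.27660 →hi
  mid=-2.50659 |R|=0.65492 →hi
  mid=-2.89553 |R|=1.17933 →lo
  mid=-2.70106 |R|=0.88025 →hi
  mid=-2.79829 |R|=1.01978 →lo
  mid=-2.74968 |R|=0.94762 →hi
  mid=-2.77399 |R|=0.98308 →hi
  ...
  [-2.78538,-2.78519] ⇒ x*=-2.7853
Interval (-2.7853, 0).

z∈(-2.7853,0).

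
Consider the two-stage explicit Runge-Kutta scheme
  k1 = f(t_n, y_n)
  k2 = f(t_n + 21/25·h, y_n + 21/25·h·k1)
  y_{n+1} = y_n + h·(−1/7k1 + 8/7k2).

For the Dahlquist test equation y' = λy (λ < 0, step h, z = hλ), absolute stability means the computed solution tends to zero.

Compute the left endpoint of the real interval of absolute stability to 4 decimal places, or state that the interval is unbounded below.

Test eqn y'=λy, z=hλ:
  k1=λy_n ⇒ h·k1=z·y_n;  k2=λ(1+21/25z)y_n ⇒ h·k2=z(1+21/25z)y_n
  y_{n+1}/y_n = 1 − 1/7z + 8/7z(1+21/25z) = 1 + z + 24/25z²
  R(z) = 1 + z + 24/25z².

Need |R(x)|<1, x<0.
x=-1.78: |R|=2.2617
R=1: x+24/25x²=0 ⇒ x=−25/24=-1.0417; min R=1−1/(4·24/25)=0.7396>−1
Confirm numerically:
  x=-0.963: |R|=0.92727 <1
  x=-0.947: |R|=0.91394 <1
  x=-0.827: |R|=0.82957 <1
  x=-0.457: |R|=0.74350 <1
  x=-1.410: |R|=1.49858 >1
  x=-1.391: |R|=1.46649 >1
Interval (-1.0417, 0).

left endpoint -1.0417.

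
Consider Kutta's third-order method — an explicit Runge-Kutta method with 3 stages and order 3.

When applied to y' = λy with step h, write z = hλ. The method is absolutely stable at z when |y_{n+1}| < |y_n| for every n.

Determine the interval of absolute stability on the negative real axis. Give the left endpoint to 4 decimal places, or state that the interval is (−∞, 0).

Test eqn y'=λy, z=hλ:
  order 3, 3-stage ⇒ R(z)=1+z+z^2/2+z^3/6
  (e.g. R(-0.39)=0.67616, |R|=0.67616)

Boundary: |R(x)|=1, x<0.
x=-0.39: |R|=0.6762
|R(-2.39)|=0.8093 |R(-2.06)|=0.3952 |R(-1.76)|=0.1198
Bisect:
  x_lo=-3.3866 |R|=3.1255  x_hi=-0.2576 |R|=0.7727
  mid=-1.82210 |R|=0.17032 →hi
  mid=-2.60434 |R|=1.15707 →lo
  mid=-2.21322 |R|=0.57090 →hi
  mid=-2.40878 |R|=0.83705 →hi
  mid=-2.50656 |R|=0.98986 →hi
  mid=-2.55545 |R|=1.07161 →lo
  mid=-2.53100 |R|=1.03028 →lo
  mid=-2.51878 |R|=1.00995 →lo
  mid=-2.51267 |R|=0.99988 →hi
  ...
  [-2.51286,-2.51267] ⇒ x*=-2.5127
Interval (-2.5127, 0).

(-2.5127, 0).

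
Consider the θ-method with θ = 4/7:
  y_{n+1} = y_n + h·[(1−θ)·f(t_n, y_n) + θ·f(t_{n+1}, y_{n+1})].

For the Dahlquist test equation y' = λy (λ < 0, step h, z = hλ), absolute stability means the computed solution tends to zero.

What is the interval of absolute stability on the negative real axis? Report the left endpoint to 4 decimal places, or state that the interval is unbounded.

(−∞, 0) — no finite endpoint.

Test eqn y'=λy, z=hλ:
  y_{n+1} = y_n + z·[3/7·y_n + 4/7·y_{n+1}] ⇒ (1 − 4/7z)y_{n+1} = (1 + 3/7z)y_n
  so R(z) = (1 + 3/7z)/(1 − 4/7z).

Find x<0 with |R(x)|<1.
x=-0.53: |R|=0.5932
x=-2: |R|=0.0667
x=-10: |R|=0.4894
x=-100: |R|=0.7199
θ=4/7≥1/2 ⇒ |1+3/7x|<|1−4/7x| ∀x<0 ⇒ interval (−∞,0).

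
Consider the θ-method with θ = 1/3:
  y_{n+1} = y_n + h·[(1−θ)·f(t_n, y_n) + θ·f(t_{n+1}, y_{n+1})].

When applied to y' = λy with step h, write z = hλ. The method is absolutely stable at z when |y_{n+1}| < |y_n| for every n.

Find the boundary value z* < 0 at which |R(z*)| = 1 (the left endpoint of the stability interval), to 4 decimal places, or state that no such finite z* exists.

Set f=λy, z=hλ:
  y_{n+1} = y_n + z·[2/3·y_n + 1/3·y_{n+1}] ⇒ (1 − 1/3z)y_{n+1} = (1 + 2/3z)y_n
  R(z) = (1 + 2/3z)/(1 − 1/3z).

Boundary: |R(x)|=1, x<0.
x=-0.35: |R|=0.6866
R=−1: 1+2/3x = −1+1/3x ⇒ -1/3x=2 ⇒ x=2/(-1/3)=-6.0000
Confirm numerically:
  x=-5.760: |R|=0.97260 <1
  x=-5.082: |R|=0.88641 <1
  x=-3.407: |R|=0.59529 <1
  x=-2.661: |R|=0.41017 <1
  x=-6.530: |R|=1.05561 >1
  x=-6.243: |R|=1.02629 >1
Stable set (-6.0000, 0).

z* = -6.0000.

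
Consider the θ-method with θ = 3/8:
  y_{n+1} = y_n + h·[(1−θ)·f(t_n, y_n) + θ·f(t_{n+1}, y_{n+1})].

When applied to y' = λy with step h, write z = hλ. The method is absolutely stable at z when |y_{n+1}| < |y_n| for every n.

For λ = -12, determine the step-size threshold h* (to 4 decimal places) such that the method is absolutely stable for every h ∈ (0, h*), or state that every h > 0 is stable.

On y'=λy, z=hλ:
  y_{n+1} = y_n + z·[5/8·y_n + 3/8·y_{n+1}] ⇒ (1 − 3/8z)y_{n+1} = (1 + 5/8z)y_n
  so R(z) = (1 + 5/8z)/(1 − 3/8z).

Boundary: |R(x)|=1, x<0.
x=-0.91: |R|=0.3215
R=−1: 1+5/8x = −1+3/8x ⇒ -1/4x=2 ⇒ x=2/(-1/4)=-8.0000
Confirm numerically:
  x=-7.694: |R|=0.98031 <1
  x=-6.978: |R|=0.92936 <1
  x=-5.122: |R|=0.75366 <1
  x=-3.975: |R|=0.59598 <1
  x=-8.457: |R|=1.02739 >1
  x=-8.232: |R|=1.01419 >1
So |R|<1 on (-8.0000, 0).

(-8.0000,0); λ=-12 ⇒ h* = (8)/12 = 0.6667.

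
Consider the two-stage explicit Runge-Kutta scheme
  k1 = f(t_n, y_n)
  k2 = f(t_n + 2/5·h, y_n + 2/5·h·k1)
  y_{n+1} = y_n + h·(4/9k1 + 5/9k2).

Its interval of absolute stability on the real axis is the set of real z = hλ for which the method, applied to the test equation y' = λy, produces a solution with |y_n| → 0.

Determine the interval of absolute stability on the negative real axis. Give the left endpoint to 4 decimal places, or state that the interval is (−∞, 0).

On y'=λy, z=hλ:
  k1=λy_n ⇒ h·k1=z·y_n;  k2=λ(1+2/5z)y_n ⇒ h·k2=z(1+2/5z)y_n
  y_{n+1}/y_n = 1 + 4/9z + 5/9z(1+2/5z) = 1 + z + 2/9z²
  so R(z) = 1 + z + 2/9z².

Find x<0 with |R(x)|<1.
x=-1.29: |R|=0.0798
R=1: x+2/9x²=0 ⇒ x=−9/2=-4.5000; min R=1−1/(4·2/9)=-0.1250>−1
Confirm numerically:
  x=-4.340: |R|=0.84569 <1
  x=-3.314: |R|=0.12658 <1
  x=-2.797: |R|=0.05851 <1
  x=-5.036: |R|=1.59984 >1
  x=-4.747: |R|=1.26056 >1
  x=-4.661: |R|=1.16676 >1
So |R|<1 on (-4.5000, 0).

(-4.5000, 0).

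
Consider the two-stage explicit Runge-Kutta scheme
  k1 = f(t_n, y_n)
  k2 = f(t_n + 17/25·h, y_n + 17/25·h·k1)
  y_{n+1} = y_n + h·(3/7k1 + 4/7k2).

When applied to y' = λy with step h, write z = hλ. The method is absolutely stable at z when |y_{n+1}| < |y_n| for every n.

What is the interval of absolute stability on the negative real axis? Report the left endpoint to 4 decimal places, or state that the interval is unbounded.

(-2.5735, 0).

Test eqn y'=λy, z=hλ:
  k1=λy_n ⇒ h·k1=z·y_n;  k2=λ(1+17/25z)y_n ⇒ h·k2=z(1+17/25z)y_n
  y_{n+1}/y_n = 1 + 3/7z + 4/7z(1+17/25z) = 1 + z + 68/175z²
  ⇒ R(z) = 1 + z + 68/175z².

Solve |R(x)|<1 on ℝ⁻.
x=-0.88: |R|=0.4209
R=1: x+68/175x²=0 ⇒ x=−175/68=-2.5735; min R=1−1/(4·68/175)=0.3566>−1
Confirm numerically:
  x=-2.315: |R|=0.76744 <1
  x=-2.057: |R|=0.58714 <1
  x=-1.119: |R|=0.36755 <1
  x=-3.064: |R|=1.58395 >1
  x=-2.720: |R|=1.15481 >1
Stable set (-2.5735, 0).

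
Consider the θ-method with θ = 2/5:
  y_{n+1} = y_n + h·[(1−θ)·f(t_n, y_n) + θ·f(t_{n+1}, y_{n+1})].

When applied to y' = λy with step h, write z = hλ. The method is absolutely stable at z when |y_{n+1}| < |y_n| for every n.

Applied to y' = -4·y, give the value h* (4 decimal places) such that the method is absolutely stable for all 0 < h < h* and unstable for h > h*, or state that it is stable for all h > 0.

With y'=λy (z=hλ):
  y_{n+1} = y_n + z·[3/5·y_n + 2/5·y_{n+1}] ⇒ (1 − 2/5z)y_{n+1} = (1 + 3/5z)y_n
  Hence R(z) = (1 + 3/5z)/(1 − 2/5z).

Find x<0 with |R(x)|<1.
x=-0.92: |R|=0.3275
R=−1: 1+3/5x = −1+2/5x ⇒ -1/5x=2 ⇒ x=2/(-1/5)=-10.0000
Confirm numerically:
  x=-9.843: |R|=0.99364 <1
  x=-7.614: |R|=0.88204 <1
  x=-6.073: |R|=0.77097 <1
  x=-10.286: |R|=1.01118 >1
  x=-10.283: |R|=1.01107 >1
Interval (-10.0000, 0).

(-10.0000,0); λ=-4 ⇒ h* = (10)/4 = 2.5000.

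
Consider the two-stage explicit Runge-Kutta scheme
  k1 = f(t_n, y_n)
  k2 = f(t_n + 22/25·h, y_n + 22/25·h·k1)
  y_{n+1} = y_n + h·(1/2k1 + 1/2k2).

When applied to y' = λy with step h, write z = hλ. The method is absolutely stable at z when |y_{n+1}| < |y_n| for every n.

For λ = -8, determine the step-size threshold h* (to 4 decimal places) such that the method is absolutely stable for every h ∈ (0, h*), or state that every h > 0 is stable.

Set f=λy, z=hλ:
  k1=λy_n ⇒ h·k1=z·y_n;  k2=λ(1+22/25z)y_n ⇒ h·k2=z(1+22/25z)y_n
  y_{n+1}/y_n = 1 + 1/2z + 1/2z(1+22/25z) = 1 + z + 11/25z²
  Hence R(z) = 1 + z + 11/25z².

Boundary: |R(x)|=1, x<0.
x=-0.45: |R|=0.6391
R=1: x+11/25x²=0 ⇒ x=−25/11=-2.2727; min R=1−1/(4·11/25)=0.4318>−1
Confirm numerically:
  x=-1.559: |R|=0.51041 <1
  x=-1.503: |R|=0.49096 <1
  x=-1.386: |R|=0.45924 <1
  x=-1.082: |R|=0.43312 <1
  x=-2.744: |R|=1.56900 >1
  x=-2.698: |R|=1.50485 >1
  x=-2.656: |R|=1.44791 >1
Interval (-2.2727, 0).

(-2.2727,0); λ=-8 ⇒ h* = (25/11)/8 = 0.2841.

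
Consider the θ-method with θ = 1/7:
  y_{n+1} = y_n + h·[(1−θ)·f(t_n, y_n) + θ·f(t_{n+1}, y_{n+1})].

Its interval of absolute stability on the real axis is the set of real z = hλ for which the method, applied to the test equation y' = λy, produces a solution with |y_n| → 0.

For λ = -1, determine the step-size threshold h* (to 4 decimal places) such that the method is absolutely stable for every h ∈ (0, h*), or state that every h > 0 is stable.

Test eqn y'=λy, z=hλ:
  y_{n+1} = y_n + z·[6/7·y_n + 1/7·y_{n+1}] ⇒ (1 − 1/7z)y_{n+1} = (1 + 6/7z)y_n
  so R(z) = (1 + 6/7z)/(1 − 1/7z).

Need |R(x)|<1, x<0.
x=-0.35: |R|=0.6667
R=−1: 1+6/7x = −1+1/7x ⇒ -5/7x=2 ⇒ x=2/(-5/7)=-2.8000
Confirm numerically:
  x=-2.527: |R|=0.85672 <1
  x=-2.475: |R|=0.82850 <1
  x=-1.993: |R|=0.55132 <1
  x=-1.427: |R|=0.18536 <1
  x=-3.144: |R|=1.16956 >1
  x=-3.141: |R|=1.16813 >1
  x=-2.852: |R|=1.02639 >1
So |R|<1 on (-2.8000, 0).

(-2.8000,0); λ=-1 ⇒ h* = (14/5)/1 = 2.8000.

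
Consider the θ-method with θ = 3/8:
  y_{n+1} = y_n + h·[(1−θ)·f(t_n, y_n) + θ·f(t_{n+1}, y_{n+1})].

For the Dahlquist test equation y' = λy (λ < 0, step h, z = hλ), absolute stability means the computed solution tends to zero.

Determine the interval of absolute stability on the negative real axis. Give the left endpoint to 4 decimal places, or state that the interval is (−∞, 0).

Set f=λy, z=hλ:
  y_{n+1} = y_n + z·[5/8·y_n + 3/8·y_{n+1}] ⇒ (1 − 3/8z)y_{n+1} = (1 + 5/8z)y_n
  Hence R(z) = (1 + 5/8z)/(1 − 3/8z).

Need |R(x)|<1, x<0.
x=-1.06: |R|=0.2415
R=−1: 1+5/8x = −1+3/8x ⇒ -1/4x=2 ⇒ x=2/(-1/4)=-8.0000
Confirm numerically:
  x=-5.054: |R|=0.74562 <1
  x=-4.569: |R|=0.68388 <1
  x=-4.078: |R|=0.61234 <1
  x=-3.279: |R|=0.47065 <1
  x=-8.347: |R|=1.02100 >1
  x=-8.298: |R|=1.01812 >1
  x=-8.188: |R|=1.01155 >1
So |R|<1 on (-8.0000, 0).

z∈(-8.0000,0).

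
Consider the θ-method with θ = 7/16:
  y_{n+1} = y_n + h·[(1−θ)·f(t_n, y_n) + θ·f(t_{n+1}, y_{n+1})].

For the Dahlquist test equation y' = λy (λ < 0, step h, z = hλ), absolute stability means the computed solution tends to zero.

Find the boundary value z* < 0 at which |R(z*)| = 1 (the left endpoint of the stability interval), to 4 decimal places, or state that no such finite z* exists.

Test eqn y'=λy, z=hλ:
  y_{n+1} = y_n + z·[9/16·y_n + 7/16·y_{n+1}] ⇒ (1 − 7/16z)y_{n+1} = (1 + 9/16z)y_n
  so R(z) = (1 + 9/16z)/(1 − 7/16z).

Need |R(x)|<1, x<0.
x=-0.31: |R|=0.7270
R=−1: 1+9/16x = −1+7/16x ⇒ -1/8x=2 ⇒ x=2/(-1/8)=-16.0000
Confirm numerically:
  x=-12.661: |R|=0.93617 <1
  x=-12.095: |R|=0.92242 <1
  x=-11.582: |R|=0.90898 <1
  x=-10.282: |R|=0.87001 <1
  x=-16.591: |R|=1.00895 >1
  x=-16.232: |R|=1.00358 >1
  x=-16.028: |R|=1.00044 >1
Interval (-16.0000, 0).

left endpoint -16.0000.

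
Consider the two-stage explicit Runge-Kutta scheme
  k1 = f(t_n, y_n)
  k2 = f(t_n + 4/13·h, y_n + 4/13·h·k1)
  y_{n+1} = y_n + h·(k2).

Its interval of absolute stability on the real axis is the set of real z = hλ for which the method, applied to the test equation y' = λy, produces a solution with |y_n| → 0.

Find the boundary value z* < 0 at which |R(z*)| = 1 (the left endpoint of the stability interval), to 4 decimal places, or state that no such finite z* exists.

z* = -3.2500.

Set f=λy, z=hλ:
  k1=λy_n ⇒ h·k1=z·y_n;  k2=λ(1+4/13z)y_n ⇒ h·k2=z(1+4/13z)y_n
  y_{n+1}/y_n = 1 + z(1+4/13z) = 1 + z + 4/13z²
  R(z) = 1 + z + 4/13z².

Solve |R(x)|<1 on ℝ⁻.
x=-0.51: |R|=0.5700
R=1: x+4/13x²=0 ⇒ x=−13/4=-3.2500; min R=1−1/(4·4/13)=0.1875>−1
Confirm numerically:
  x=-3.193: |R|=0.94400 <1
  x=-3.040: |R|=0.80357 <1
  x=-2.995: |R|=0.76501 <1
  x=-3.800: |R|=1.64308 >1
  x=-3.434: |R|=1.19442 >1
Stable set (-3.2500, 0).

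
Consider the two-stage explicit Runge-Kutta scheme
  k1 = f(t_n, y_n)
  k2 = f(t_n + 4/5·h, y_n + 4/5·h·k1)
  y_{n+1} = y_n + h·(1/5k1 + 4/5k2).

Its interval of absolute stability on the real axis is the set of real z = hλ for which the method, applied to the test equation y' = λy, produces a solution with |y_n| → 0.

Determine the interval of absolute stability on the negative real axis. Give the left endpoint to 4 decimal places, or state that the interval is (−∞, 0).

(-1.5625, 0).

Set f=λy, z=hλ:
  k1=λy_n ⇒ h·k1=z·y_n;  k2=λ(1+4/5z)y_n ⇒ h·k2=z(1+4/5z)y_n
  y_{n+1}/y_n = 1 + 1/5z + 4/5z(1+4/5z) = 1 + z + 16/25z²
  Hence R(z) = 1 + z + 16/25z².

Find x<0 with |R(x)|<1.
x=-1.71: |R|=1.1614
R=1: x+16/25x²=0 ⇒ x=−25/16=-1.5625; min R=1−1/(4·16/25)=0.6094>−1
Confirm numerically:
  x=-1.418: |R|=0.86886 <1
  x=-1.385: |R|=0.84266 <1
  x=-1.288: |R|=0.77372 <1
  x=-2.029: |R|=1.60578 >1
  x=-1.807: |R|=1.28276 >1
  x=-1.679: |R|=1.12519 >1
Interval (-1.5625, 0).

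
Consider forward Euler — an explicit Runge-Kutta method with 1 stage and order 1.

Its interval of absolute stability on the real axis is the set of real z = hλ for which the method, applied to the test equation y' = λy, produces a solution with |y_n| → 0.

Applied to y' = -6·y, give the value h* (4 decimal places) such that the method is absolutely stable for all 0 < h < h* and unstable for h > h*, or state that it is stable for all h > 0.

(-2.0000,0); λ=-6 ⇒ h* = 0.3333.

On y'=λy, z=hλ:
  order 1, 1-stage ⇒ R(z)=1+z
  (e.g. R(-1.23)=-0.23000, |R|=0.23000)

Boundary: |R(x)|=1, x<0.
x=-1.23: |R|=0.2300
|R(-2.17)|=1.1700 |R(-1.9)|=0.9000 |R(-1.73)|=0.7300
Bisect:
  x_lo=-2.8547 |R|=1.8547  x_hi=-0.3737 |R|=0.6263
  mid=-1.61415 |R|=0.61415 →hi
  mid=-2.23441 |R|=1.23441 →lo
  mid=-1.92428 |R|=0.92428 →hi
  mid=-2.07934 |R|=1.07934 →lo
  mid=-2.00181 |R|=1.00181 →lo
  mid=-1.96305 |R|=0.96305 →hi
  mid=-1.98243 |R|=0.98243 →hi
  mid=-1.99212 |R|=0.99212 →hi
  mid=-1.99697 |R|=0.99697 →hi
  ...
  [-2.00015,-1.99999] ⇒ x*=-2.0000
Stable set (-2.0000, 0).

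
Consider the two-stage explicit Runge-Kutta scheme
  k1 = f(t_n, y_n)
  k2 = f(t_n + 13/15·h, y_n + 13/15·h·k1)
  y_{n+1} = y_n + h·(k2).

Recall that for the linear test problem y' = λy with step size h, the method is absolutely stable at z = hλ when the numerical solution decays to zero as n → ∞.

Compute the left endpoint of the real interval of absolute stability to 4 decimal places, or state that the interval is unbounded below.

Test eqn y'=λy, z=hλ:
  k1=λy_n ⇒ h·k1=z·y_n;  k2=λ(1+13/15z)y_n ⇒ h·k2=z(1+13/15z)y_n
  y_{n+1}/y_n = 1 + z(1+13/15z) = 1 + z + 13/15z²
  R(z) = 1 + z + 13/15z².

Find x<0 with |R(x)|<1.
x=-0.66: |R|=0.7175
R=1: x+13/15x²=0 ⇒ x=−15/13=-1.1538; min R=1−1/(4·13/15)=0.7115>−1
Confirm numerically:
  x=-1.100: |R|=0.94867 <1
  x=-0.865: |R|=0.78346 <1
  x=-0.790: |R|=0.75089 <1
  x=-0.591: |R|=0.71171 <1
  x=-1.496: |R|=1.44361 >1
  x=-1.302: |R|=1.16718 >1
  x=-1.179: |R|=1.02570 >1
Interval (-1.1538, 0).

z* = -1.1538.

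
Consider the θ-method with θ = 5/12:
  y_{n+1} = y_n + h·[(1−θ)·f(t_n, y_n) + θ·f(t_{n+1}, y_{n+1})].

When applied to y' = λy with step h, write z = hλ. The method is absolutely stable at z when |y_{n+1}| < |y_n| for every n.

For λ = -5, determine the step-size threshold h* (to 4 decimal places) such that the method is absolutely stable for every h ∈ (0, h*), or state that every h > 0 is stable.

On y'=λy, z=hλ:
  y_{n+1} = y_n + z·[7/12·y_n + 5/12·y_{n+1}] ⇒ (1 − 5/12z)y_{n+1} = (1 + 7/12z)y_n
  so R(z) = (1 + 7/12z)/(1 − 5/12z).

Need |R(x)|<1, x<0.
x=-1.28: |R|=0.1652
R=−1: 1+7/12x = −1+5/12x ⇒ -1/6x=2 ⇒ x=2/(-1/6)=-12.0000
Confirm numerically:
  x=-7.439: |R|=0.81457 <1
  x=-7.259: |R|=0.80366 <1
  x=-5.126: |R|=0.63465 <1
  x=-12.223: |R|=1.00610 >1
  x=-12.181: |R|=1.00497 >1
  x=-12.168: |R|=1.00461 >1
Interval (-12.0000, 0).

(-12.0000,0); λ=-5 ⇒ h* = (12)/5 = 2.4000.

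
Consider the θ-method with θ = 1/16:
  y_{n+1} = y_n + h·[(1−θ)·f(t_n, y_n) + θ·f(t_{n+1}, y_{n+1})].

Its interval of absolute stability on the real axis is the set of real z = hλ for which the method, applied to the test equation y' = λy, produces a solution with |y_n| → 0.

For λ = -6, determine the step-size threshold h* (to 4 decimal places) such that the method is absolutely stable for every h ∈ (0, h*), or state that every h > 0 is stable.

On y'=λy, z=hλ:
  y_{n+1} = y_n + z·[15/16·y_n + 1/16·y_{n+1}] ⇒ (1 − 1/16z)y_{n+1} = (1 + 15/16z)y_n
  ⇒ R(z) = (1 + 15/16z)/(1 − 1/16z).

Find x<0 with |R(x)|<1.
x=-1.05: |R|=0.0147
R=−1: 1+15/16x = −1+1/16x ⇒ -7/8x=2 ⇒ x=2/(-7/8)=-2.2857
Confirm numerically:
  x=-2.000: |R|=0.77778 <1
  x=-1.359: |R|=0.25261 <1
  x=-1.116: |R|=0.04323 <1
  x=-0.968: |R|=0.08722 <1
  x=-2.543: |R|=1.19425 >1
  x=-2.453: |R|=1.12692 >1
  x=-2.351: |R|=1.04981 >1
Interval (-2.2857, 0).

(-2.2857,0); λ=-6 ⇒ h* = (16/7)/6 = 0.3810.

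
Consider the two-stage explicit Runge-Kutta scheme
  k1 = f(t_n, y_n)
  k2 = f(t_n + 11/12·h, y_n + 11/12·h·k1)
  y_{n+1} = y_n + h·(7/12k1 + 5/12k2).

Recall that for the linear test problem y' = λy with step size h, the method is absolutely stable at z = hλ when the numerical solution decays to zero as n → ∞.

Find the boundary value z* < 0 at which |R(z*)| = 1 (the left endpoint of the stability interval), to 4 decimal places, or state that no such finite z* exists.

left endpoint -2.6182.

On y'=λy, z=hλ:
  k1=λy_n ⇒ h·k1=z·y_n;  k2=λ(1+11/12z)y_n ⇒ h·k2=z(1+11/12z)y_n
  y_{n+1}/y_n = 1 + 7/12z + 5/12z(1+11/12z) = 1 + z + 55/144z²
  so R(z) = 1 + z + 55/144z².

Boundary: |R(x)|=1, x<0.
x=-0.75: |R|=0.4648
R=1: x+55/144x²=0 ⇒ x=−144/55=-2.6182; min R=1−1/(4·55/144)=0.3455>−1
Confirm numerically:
  x=-2.502: |R|=0.88897 <1
  x=-2.142: |R|=0.61042 <1
  x=-1.444: |R|=0.35241 <1
  x=-1.194: |R|=0.35051 <1
  x=-2.882: |R|=1.29040 >1
  x=-2.831: |R|=1.23012 >1
So |R|<1 on (-2.6182, 0).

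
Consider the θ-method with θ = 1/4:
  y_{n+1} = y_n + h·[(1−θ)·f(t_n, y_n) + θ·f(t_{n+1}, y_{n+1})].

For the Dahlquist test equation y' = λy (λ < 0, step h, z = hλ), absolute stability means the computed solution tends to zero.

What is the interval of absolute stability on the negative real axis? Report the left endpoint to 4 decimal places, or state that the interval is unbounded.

On y'=λy, z=hλ:
  y_{n+1} = y_n + z·[3/4·y_n + 1/4·y_{n+1}] ⇒ (1 − 1/4z)y_{n+1} = (1 + 3/4z)y_n
  Hence R(z) = (1 + 3/4z)/(1 − 1/4z).

Boundary: |R(x)|=1, x<0.
x=-0.44: |R|=0.6036
R=−1: 1+3/4x = −1+1/4x ⇒ -1/2x=2 ⇒ x=2/(-1/2)=-4.0000
Confirm numerically:
  x=-3.529: |R|=0.87488 <1
  x=-2.995: |R|=0.71265 <1
  x=-1.957: |R|=0.31408 <1
  x=-4.586: |R|=1.13650 >1
  x=-4.555: |R|=1.12975 >1
Interval (-4.0000, 0).

z∈(-4.0000,0).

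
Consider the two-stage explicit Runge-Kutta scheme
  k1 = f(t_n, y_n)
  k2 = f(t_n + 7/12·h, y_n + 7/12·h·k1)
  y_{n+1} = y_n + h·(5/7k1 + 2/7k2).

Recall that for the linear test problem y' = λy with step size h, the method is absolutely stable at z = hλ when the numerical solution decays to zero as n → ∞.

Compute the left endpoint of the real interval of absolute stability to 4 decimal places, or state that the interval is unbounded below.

left endpoint -6.0000.

Test eqn y'=λy, z=hλ:
  k1=λy_n ⇒ h·k1=z·y_n;  k2=λ(1+7/12z)y_n ⇒ h·k2=z(1+7/12z)y_n
  y_{n+1}/y_n = 1 + 5/7z + 2/7z(1+7/12z) = 1 + z + 1/6z²
  so R(z) = 1 + z + 1/6z².

Solve |R(x)|<1 on ℝ⁻.
x=-1.18: |R|=0.0521
R=1: x+1/6x²=0 ⇒ x=−6=-6.0000; min R=1−1/(4·1/6)=-0.5000>−1
Confirm numerically:
  x=-5.965: |R|=0.96520 <1
  x=-5.550: |R|=0.58375 <1
  x=-5.019: |R|=0.17939 <1
  x=-6.345: |R|=1.36484 >1
  x=-6.304: |R|=1.31940 >1
  x=-6.072: |R|=1.07286 >1
Stable set (-6.0000, 0).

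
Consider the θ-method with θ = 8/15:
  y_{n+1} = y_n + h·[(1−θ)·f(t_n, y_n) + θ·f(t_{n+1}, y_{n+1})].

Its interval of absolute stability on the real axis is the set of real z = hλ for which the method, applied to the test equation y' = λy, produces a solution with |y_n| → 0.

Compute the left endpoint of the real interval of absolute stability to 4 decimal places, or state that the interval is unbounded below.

(−∞, 0) — no finite endpoint.

With y'=λy (z=hλ):
  y_{n+1} = y_n + z·[7/15·y_n + 8/15·y_{n+1}] ⇒ (1 − 8/15z)y_{n+1} = (1 + 7/15z)y_n
  R(z) = (1 + 7/15z)/(1 − 8/15z).

Solve |R(x)|<1 on ℝ⁻.
x=-1.77: |R|=0.0895
x=-2: |R|=0.0323
x=-10: |R|=0.5789
x=-100: |R|=0.8405
θ=8/15≥1/2 ⇒ |1+7/15x|<|1−8/15x| ∀x<0 ⇒ unbounded interval.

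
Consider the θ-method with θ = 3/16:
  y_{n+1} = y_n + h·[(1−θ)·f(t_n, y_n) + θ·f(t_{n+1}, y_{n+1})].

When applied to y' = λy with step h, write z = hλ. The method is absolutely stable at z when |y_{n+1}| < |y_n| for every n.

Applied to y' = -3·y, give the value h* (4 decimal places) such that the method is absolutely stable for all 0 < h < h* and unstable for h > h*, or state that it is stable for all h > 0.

With y'=λy (z=hλ):
  y_{n+1} = y_n + z·[13/16·y_n + 3/16·y_{n+1}] ⇒ (1 − 3/16z)y_{n+1} = (1 + 13/16z)y_n
  R(z) = (1 + 13/16z)/(1 − 3/16z).

Solve |R(x)|<1 on ℝ⁻.
x=-1.23: |R|=0.0005
R=−1: 1+13/16x = −1+3/16x ⇒ -5/8x=2 ⇒ x=2/(-5/8)=-3.2000
Confirm numerically:
  x=-2.534: |R|=0.71782 <1
  x=-1.931: |R|=0.41770 <1
  x=-1.617: |R|=0.24080 <1
  x=-3.615: |R|=1.15459 >1
  x=-3.376: |R|=1.06736 >1
So |R|<1 on (-3.2000, 0).

(-3.2000,0); λ=-3 ⇒ h* = (16/5)/3 = 1.0667.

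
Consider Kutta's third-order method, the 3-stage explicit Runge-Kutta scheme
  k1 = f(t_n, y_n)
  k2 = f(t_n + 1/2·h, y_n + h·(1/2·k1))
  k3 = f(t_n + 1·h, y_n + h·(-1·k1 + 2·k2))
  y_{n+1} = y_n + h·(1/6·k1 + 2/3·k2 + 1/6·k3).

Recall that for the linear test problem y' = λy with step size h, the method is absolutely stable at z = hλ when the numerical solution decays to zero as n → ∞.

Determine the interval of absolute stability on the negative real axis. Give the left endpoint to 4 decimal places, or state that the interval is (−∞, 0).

z∈(-2.5127,0).

Set f=λy, z=hλ:
  order 3, 3-stage ⇒ R(z)=1+z+z^2/2+z^3/6
  (e.g. R(-1.76)=-0.11983, |R|=0.11983)

Find x<0 with |R(x)|<1.
x=-1.76: |R|=0.1198
|R(-2.83)|=1.6031 |R(-2.44)|=0.8843 |R(-2.43)|=0.8690
Bisect:
  x_lo=-3.1750 |R|=2.4690  x_hi=-0.2156 |R|=0.8060
  mid=-1.69527 |R|=0.07031 →hi
  mid=-2.43512 |R|=0.87685 →hi
  mid=-2.80505 |R|=1.54940 →lo
  mid=-2.62009 |R|=1.18542 →lo
  mid=-2.52761 |R|=1.02460 →lo
  mid=-2.48137 |R|=0.94915 →hi
  mid=-2.50449 |R|=0.98647 →hi
  ...
  [-2.51280,-2.51261] ⇒ x*=-2.5127
Stable set (-2.5127, 0).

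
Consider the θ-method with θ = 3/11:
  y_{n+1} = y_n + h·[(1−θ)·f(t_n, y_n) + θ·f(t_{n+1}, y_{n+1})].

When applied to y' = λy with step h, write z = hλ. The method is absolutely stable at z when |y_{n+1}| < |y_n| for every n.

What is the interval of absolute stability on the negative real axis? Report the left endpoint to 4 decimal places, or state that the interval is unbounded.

z∈(-4.4000,0).

Set f=λy, z=hλ:
  y_{n+1} = y_n + z·[8/11·y_n + 3/11·y_{n+1}] ⇒ (1 − 3/11z)y_{n+1} = (1 + 8/11z)y_n
  so R(z) = (1 + 8/11z)/(1 − 3/11z).

Boundary: |R(x)|=1, x<0.
x=-0.49: |R|=0.5678
R=−1: 1+8/11x = −1+3/11x ⇒ -5/11x=2 ⇒ x=2/(-5/11)=-4.4000
Confirm numerically:
  x=-4.141: |R|=0.94471 <1
  x=-2.683: |R|=0.54932 <1
  x=-2.481: |R|=0.47975 <1
  x=-1.906: |R|=0.25410 <1
  x=-4.991: |R|=1.11377 >1
  x=-4.849: |R|=1.08788 >1
  x=-4.734: |R|=1.06626 >1
Stable set (-4.4000, 0).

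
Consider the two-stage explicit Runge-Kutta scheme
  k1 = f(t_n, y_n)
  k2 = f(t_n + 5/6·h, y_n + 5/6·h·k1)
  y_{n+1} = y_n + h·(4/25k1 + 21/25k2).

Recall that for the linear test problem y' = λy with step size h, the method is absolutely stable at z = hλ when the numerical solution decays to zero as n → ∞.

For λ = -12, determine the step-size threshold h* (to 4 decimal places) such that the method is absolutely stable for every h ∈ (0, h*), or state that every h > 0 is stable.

(-1.4286,0); λ=-12 ⇒ h* = (10/7)/12 = 0.1190.

Set f=λy, z=hλ:
  k1=λy_n ⇒ h·k1=z·y_n;  k2=λ(1+5/6z)y_n ⇒ h·k2=z(1+5/6z)y_n
  y_{n+1}/y_n = 1 + 4/25z + 21/25z(1+5/6z) = 1 + z + 7/10z²
  R(z) = 1 + z + 7/10z².

Solve |R(x)|<1 on ℝ⁻.
x=-0.82: |R|=0.6507
R=1: x+7/10x²=0 ⇒ x=−10/7=-1.4286; min R=1−1/(4·7/10)=0.6429>−1
Confirm numerically:
  x=-1.194: |R|=0.80395 <1
  x=-0.989: |R|=0.69568 <1
  x=-0.684: |R|=0.64350 <1
  x=-1.896: |R|=1.62037 >1
  x=-1.803: |R|=1.47257 >1
Stable set (-1.4286, 0).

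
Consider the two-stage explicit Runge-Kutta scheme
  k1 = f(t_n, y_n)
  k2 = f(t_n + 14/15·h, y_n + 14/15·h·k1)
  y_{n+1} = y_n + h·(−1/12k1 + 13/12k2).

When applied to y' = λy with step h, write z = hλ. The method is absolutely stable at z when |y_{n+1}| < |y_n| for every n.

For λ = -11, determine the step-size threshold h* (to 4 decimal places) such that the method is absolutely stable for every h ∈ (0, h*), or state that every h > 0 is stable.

(-0.9890,0); λ=-11 ⇒ h* = (90/91)/11 = 0.0899.

Test eqn y'=λy, z=hλ:
  k1=λy_n ⇒ h·k1=z·y_n;  k2=λ(1+14/15z)y_n ⇒ h·k2=z(1+14/15z)y_n
  y_{n+1}/y_n = 1 − 1/12z + 13/12z(1+14/15z) = 1 + z + 91/90z²
  ⇒ R(z) = 1 + z + 91/90z².

Boundary: |R(x)|=1, x<0.
x=-1.65: |R|=2.1027
R=1: x+91/90x²=0 ⇒ x=−90/91=-0.9890; min R=1−1/(4·91/90)=0.7527>−1
Confirm numerically:
  x=-0.867: |R|=0.89304 <1
  x=-0.797: |R|=0.84527 <1
  x=-0.708: |R|=0.79883 <1
  x=-0.464: |R|=0.75369 <1
  x=-1.243: |R|=1.31922 >1
  x=-1.064: |R|=1.08067 >1
Interval (-0.9890, 0).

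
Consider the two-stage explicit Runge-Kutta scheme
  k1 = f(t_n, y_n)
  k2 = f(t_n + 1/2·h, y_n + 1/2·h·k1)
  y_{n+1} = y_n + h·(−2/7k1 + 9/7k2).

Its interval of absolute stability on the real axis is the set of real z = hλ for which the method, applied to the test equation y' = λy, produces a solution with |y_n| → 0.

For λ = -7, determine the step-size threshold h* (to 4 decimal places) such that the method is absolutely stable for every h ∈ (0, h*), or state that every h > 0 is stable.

(-1.5556,0); λ=-7 ⇒ h* = (14/9)/7 = 0.2222.

On y'=λy, z=hλ:
  k1=λy_n ⇒ h·k1=z·y_n;  k2=λ(1+1/2z)y_n ⇒ h·k2=z(1+1/2z)y_n
  y_{n+1}/y_n = 1 − 2/7z + 9/7z(1+1/2z) = 1 + z + 9/14z²
  ⇒ R(z) = 1 + z + 9/14z².

Boundary: |R(x)|=1, x<0.
x=-0.97: |R|=0.6349
R=1: x+9/14x²=0 ⇒ x=−14/9=-1.5556; min R=1−1/(4·9/14)=0.6111>−1
Confirm numerically:
  x=-1.350: |R|=0.82161 <1
  x=-1.226: |R|=0.74026 <1
  x=-1.073: |R|=0.66714 <1
  x=-1.860: |R|=1.36403 >1
  x=-1.823: |R|=1.31343 >1
Stable set (-1.5556, 0).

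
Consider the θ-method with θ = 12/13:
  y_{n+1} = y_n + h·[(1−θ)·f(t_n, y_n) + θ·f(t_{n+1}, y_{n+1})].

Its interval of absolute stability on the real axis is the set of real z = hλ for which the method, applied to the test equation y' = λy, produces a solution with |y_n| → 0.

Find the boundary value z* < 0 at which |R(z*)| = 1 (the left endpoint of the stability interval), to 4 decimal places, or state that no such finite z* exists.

Test eqn y'=λy, z=hλ:
  y_{n+1} = y_n + z·[1/13·y_n + 12/13·y_{n+1}] ⇒ (1 − 12/13z)y_{n+1} = (1 + 1/13z)y_n
  so R(z) = (1 + 1/13z)/(1 − 12/13z).

Find x<0 with |R(x)|<1.
x=-1.41: |R|=0.3874
x=-2: |R|=0.2973
x=-10: |R|=0.0226
x=-100: |R|=0.0717
θ=12/13≥1/2 ⇒ |1+1/13x|<|1−12/13x| ∀x<0 ⇒ unbounded interval.

interval (−∞, 0).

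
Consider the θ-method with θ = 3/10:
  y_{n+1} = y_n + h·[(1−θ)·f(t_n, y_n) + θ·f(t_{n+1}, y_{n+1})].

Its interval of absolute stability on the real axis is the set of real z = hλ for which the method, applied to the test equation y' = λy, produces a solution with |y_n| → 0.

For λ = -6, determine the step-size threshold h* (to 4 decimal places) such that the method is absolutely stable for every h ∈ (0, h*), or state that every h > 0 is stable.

With y'=λy (z=hλ):
  y_{n+1} = y_n + z·[7/10·y_n + 3/10·y_{n+1}] ⇒ (1 − 3/10z)y_{n+1} = (1 + 7/10z)y_n
  ⇒ R(z) = (1 + 7/10z)/(1 − 3/10z).

Boundary: |R(x)|=1, x<0.
x=-1.34: |R|=0.0442
R=−1: 1+7/10x = −1+3/10x ⇒ -2/5x=2 ⇒ x=2/(-2/5)=-5.0000
Confirm numerically:
  x=-4.836: |R|=0.97323 <1
  x=-4.445: |R|=0.90486 <1
  x=-3.674: |R|=0.74769 <1
  x=-3.199: |R|=0.63239 <1
  x=-5.583: |R|=1.08718 >1
  x=-5.420: |R|=1.06398 >1
  x=-5.276: |R|=1.04274 >1
So |R|<1 on (-5.0000, 0).

(-5.0000,0); λ=-6 ⇒ h* = (5)/6 = 0.8333.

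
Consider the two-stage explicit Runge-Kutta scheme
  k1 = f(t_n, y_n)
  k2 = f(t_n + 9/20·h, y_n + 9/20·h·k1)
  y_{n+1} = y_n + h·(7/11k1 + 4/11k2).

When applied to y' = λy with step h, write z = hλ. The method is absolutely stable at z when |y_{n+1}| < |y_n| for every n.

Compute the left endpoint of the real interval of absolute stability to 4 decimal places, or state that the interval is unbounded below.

Test eqn y'=λy, z=hλ:
  k1=λy_n ⇒ h·k1=z·y_n;  k2=λ(1+9/20z)y_n ⇒ h·k2=z(1+9/20z)y_n
  y_{n+1}/y_n = 1 + 7/11z + 4/11z(1+9/20z) = 1 + z + 9/55z²
  so R(z) = 1 + z + 9/55z².

Need |R(x)|<1, x<0.
x=-1.54: |R|=0.1519
R=1: x+9/55x²=0 ⇒ x=−55/9=-6.1111; min R=1−1/(4·9/55)=-0.5278>−1
Confirm numerically:
  x=-5.606: |R|=0.53664 <1
  x=-5.426: |R|=0.39170 <1
  x=-3.023: |R|=0.52760 <1
  x=-6.709: |R|=1.65638 >1
  x=-6.458: |R|=1.36658 >1
  x=-6.234: |R|=1.12536 >1
So |R|<1 on (-6.1111, 0).

left endpoint -6.1111.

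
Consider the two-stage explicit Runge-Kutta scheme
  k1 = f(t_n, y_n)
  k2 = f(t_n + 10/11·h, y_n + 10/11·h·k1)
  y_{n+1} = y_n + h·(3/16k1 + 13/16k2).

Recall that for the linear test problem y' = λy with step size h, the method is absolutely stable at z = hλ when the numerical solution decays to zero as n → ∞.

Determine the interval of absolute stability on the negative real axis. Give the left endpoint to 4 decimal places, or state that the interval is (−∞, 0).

(-1.3538, 0).

With y'=λy (z=hλ):
  k1=λy_n ⇒ h·k1=z·y_n;  k2=λ(1+10/11z)y_n ⇒ h·k2=z(1+10/11z)y_n
  y_{n+1}/y_n = 1 + 3/16z + 13/16z(1+10/11z) = 1 + z + 65/88z²
  so R(z) = 1 + z + 65/88z².

Find x<0 with |R(x)|<1.
x=-0.56: |R|=0.6716
R=1: x+65/88x²=0 ⇒ x=−88/65=-1.3538; min R=1−1/(4·65/88)=0.6615>−1
Confirm numerically:
  x=-1.325: |R|=0.97177 <1
  x=-0.924: |R|=0.70663 <1
  x=-0.566: |R|=0.67063 <1
  x=-1.545: |R|=1.21814 >1
  x=-1.490: |R|=1.14985 >1
So |R|<1 on (-1.3538, 0).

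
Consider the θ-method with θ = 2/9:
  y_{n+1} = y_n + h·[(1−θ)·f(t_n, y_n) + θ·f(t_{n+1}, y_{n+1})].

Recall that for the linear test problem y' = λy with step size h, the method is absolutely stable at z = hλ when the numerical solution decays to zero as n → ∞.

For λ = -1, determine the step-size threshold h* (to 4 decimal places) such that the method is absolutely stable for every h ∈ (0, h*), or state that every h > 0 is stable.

On y'=λy, z=hλ:
  y_{n+1} = y_n + z·[7/9·y_n + 2/9·y_{n+1}] ⇒ (1 − 2/9z)y_{n+1} = (1 + 7/9z)y_n
  R(z) = (1 + 7/9z)/(1 − 2/9z).

Boundary: |R(x)|=1, x<0.
x=-0.34: |R|=0.6839
R=−1: 1+7/9x = −1+2/9x ⇒ -5/9x=2 ⇒ x=2/(-5/9)=-3.6000
Confirm numerically:
  x=-3.507: |R|=0.97096 <1
  x=-3.251: |R|=0.88743 <1
  x=-1.950: |R|=0.36047 <1
  x=-4.191: |R|=1.17000 >1
  x=-3.989: |R|=1.11456 >1
  x=-3.754: |R|=1.04664 >1
Stable set (-3.6000, 0).

(-3.6000,0); λ=-1 ⇒ h* = (18/5)/1 = 3.6000.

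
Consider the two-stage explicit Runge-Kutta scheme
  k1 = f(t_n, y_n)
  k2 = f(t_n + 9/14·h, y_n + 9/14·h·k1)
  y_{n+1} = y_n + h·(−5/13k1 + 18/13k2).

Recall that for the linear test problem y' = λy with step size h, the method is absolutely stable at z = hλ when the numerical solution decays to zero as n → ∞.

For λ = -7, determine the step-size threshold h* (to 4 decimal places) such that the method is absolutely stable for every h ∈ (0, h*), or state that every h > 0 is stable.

(-1.1235,0); λ=-7 ⇒ h* = (91/81)/7 = 0.1605.

With y'=λy (z=hλ):
  k1=λy_n ⇒ h·k1=z·y_n;  k2=λ(1+9/14z)y_n ⇒ h·k2=z(1+9/14z)y_n
  y_{n+1}/y_n = 1 − 5/13z + 18/13z(1+9/14z) = 1 + z + 81/91z²
  so R(z) = 1 + z + 81/91z².

Boundary: |R(x)|=1, x<0.
x=-1.24: |R|=1.1286
R=1: x+81/91x²=0 ⇒ x=−91/81=-1.1235; min R=1−1/(4·81/91)=0.7191>−1
Confirm numerically:
  x=-1.004: |R|=0.89325 <1
  x=-0.746: |R|=0.74936 <1
  x=-0.531: |R|=0.71998 <1
  x=-1.685: |R|=1.84222 >1
  x=-1.642: |R|=1.75788 >1
  x=-1.287: |R|=1.18735 >1
Stable set (-1.1235, 0).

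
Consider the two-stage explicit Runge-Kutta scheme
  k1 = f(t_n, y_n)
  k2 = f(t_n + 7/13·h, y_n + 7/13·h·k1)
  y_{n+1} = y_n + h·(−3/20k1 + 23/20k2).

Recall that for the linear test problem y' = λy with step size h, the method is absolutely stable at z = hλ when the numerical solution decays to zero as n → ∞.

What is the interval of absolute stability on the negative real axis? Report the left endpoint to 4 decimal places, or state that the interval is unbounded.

With y'=λy (z=hλ):
  k1=λy_n ⇒ h·k1=z·y_n;  k2=λ(1+7/13z)y_n ⇒ h·k2=z(1+7/13z)y_n
  y_{n+1}/y_n = 1 − 3/20z + 23/20z(1+7/13z) = 1 + z + 161/260z²
  ⇒ R(z) = 1 + z + 161/260z².

Boundary: |R(x)|=1, x<0.
x=-1.57: |R|=0.9563
R=1: x+161/260x²=0 ⇒ x=−260/161=-1.6149; min R=1−1/(4·161/260)=0.5963>−1
Confirm numerically:
  x=-1.593: |R|=0.97839 <1
  x=-1.113: |R|=0.65408 <1
  x=-0.896: |R|=0.60113 <1
  x=-2.215: |R|=1.82309 >1
  x=-2.092: |R|=1.61804 >1
  x=-1.726: |R|=1.11874 >1
So |R|<1 on (-1.6149, 0).

(-1.6149, 0).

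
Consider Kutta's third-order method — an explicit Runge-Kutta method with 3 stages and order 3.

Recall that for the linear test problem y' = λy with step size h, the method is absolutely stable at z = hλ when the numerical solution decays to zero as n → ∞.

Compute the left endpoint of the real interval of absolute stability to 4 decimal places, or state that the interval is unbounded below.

left endpoint -2.5127.

Test eqn y'=λy, z=hλ:
  order 3, 3-stage ⇒ R(z)=1+z+z^2/2+z^3/6
  (e.g. R(-1.08)=0.29325, |R|=0.29325)

Boundary: |R(x)|=1, x<0.
x=-1.08: |R|=0.2932
|R(-2.65)|=1.2404 |R(-2.58)|=1.1141 |R(-2.19)|=0.5425
Bisect:
  x_lo=-2.9310 |R|=1.8322  x_hi=-0.1860 |R|=0.8303
  mid=-1.55848 |R|=0.02506 →hi
  mid=-2.24475 |R|=0.61048 →hi
  mid=-2.58788 |R|=1.12788 →lo
  mid=-2.41631 |R|=0.84833 →hi
  mid=-2.50210 |R|=0.98258 →hi
  mid=-2.54499 |R|=1.05381 →lo
  mid=-2.52354 |R|=1.01784 →lo
  mid=-2.51282 |R|=1.00012 →lo
  ...
  [-2.51282,-2.51265] ⇒ x*=-2.5127
Stable set (-2.5127, 0).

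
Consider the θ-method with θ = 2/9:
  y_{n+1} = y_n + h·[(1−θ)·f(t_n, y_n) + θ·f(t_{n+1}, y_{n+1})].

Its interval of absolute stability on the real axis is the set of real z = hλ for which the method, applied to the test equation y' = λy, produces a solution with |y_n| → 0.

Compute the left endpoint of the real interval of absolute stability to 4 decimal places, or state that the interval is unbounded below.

z* = -3.6000.

With y'=λy (z=hλ):
  y_{n+1} = y_n + z·[7/9·y_n + 2/9·y_{n+1}] ⇒ (1 − 2/9z)y_{n+1} = (1 + 7/9z)y_n
  ⇒ R(z) = (1 + 7/9z)/(1 − 2/9z).

Need |R(x)|<1, x<0.
x=-1.65: |R|=0.2073
R=−1: 1+7/9x = −1+2/9x ⇒ -5/9x=2 ⇒ x=2/(-5/9)=-3.6000
Confirm numerically:
  x=-3.182: |R|=0.86397 <1
  x=-1.756: |R|=0.26311 <1
  x=-1.586: |R|=0.17269 <1
  x=-1.577: |R|=0.16776 <1
  x=-3.899: |R|=1.08900 >1
  x=-3.894: |R|=1.08756 >1
Interval (-3.6000, 0).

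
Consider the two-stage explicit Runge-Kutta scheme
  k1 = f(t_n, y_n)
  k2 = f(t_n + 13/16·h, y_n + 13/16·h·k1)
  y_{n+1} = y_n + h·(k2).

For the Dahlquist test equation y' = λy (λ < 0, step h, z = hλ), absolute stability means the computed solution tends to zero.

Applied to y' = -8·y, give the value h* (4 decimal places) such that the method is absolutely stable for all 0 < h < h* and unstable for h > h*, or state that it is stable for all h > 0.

(-1.2308,0); λ=-8 ⇒ h* = (16/13)/8 = 0.1538.

Set f=λy, z=hλ:
  k1=λy_n ⇒ h·k1=z·y_n;  k2=λ(1+13/16z)y_n ⇒ h·k2=z(1+13/16z)y_n
  y_{n+1}/y_n = 1 + z(1+13/16z) = 1 + z + 13/16z²
  R(z) = 1 + z + 13/16z².

Need |R(x)|<1, x<0.
x=-0.33: |R|=0.7585
R=1: x+13/16x²=0 ⇒ x=−16/13=-1.2308; min R=1−1/(4·13/16)=0.6923>−1
Confirm numerically:
  x=-0.943: |R|=0.77951 <1
  x=-0.753: |R|=0.70769 <1
  x=-0.683: |R|=0.69602 <1
  x=-0.562: |R|=0.69462 <1
  x=-1.562: |R|=1.42037 >1
  x=-1.377: |R|=1.16360 >1
  x=-1.258: |R|=1.02783 >1
Stable set (-1.2308, 0).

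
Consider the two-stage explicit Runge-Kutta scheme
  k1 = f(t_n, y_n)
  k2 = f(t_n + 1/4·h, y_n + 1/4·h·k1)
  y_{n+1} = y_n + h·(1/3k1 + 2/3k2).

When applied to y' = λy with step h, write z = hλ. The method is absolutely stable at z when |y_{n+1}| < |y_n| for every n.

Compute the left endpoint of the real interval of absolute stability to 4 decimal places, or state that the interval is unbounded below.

z* = -6.0000.

Set f=λy, z=hλ:
  k1=λy_n ⇒ h·k1=z·y_n;  k2=λ(1+1/4z)y_n ⇒ h·k2=z(1+1/4z)y_n
  y_{n+1}/y_n = 1 + 1/3z + 2/3z(1+1/4z) = 1 + z + 1/6z²
  so R(z) = 1 + z + 1/6z².

Solve |R(x)|<1 on ℝ⁻.
x=-1.59: |R|=0.1686
R=1: x+1/6x²=0 ⇒ x=−6=-6.0000; min R=1−1/(4·1/6)=-0.5000>−1
Confirm numerically:
  x=-5.906: |R|=0.90747 <1
  x=-3.513: |R|=0.45614 <1
  x=-3.481: |R|=0.46144 <1
  x=-6.282: |R|=1.29525 >1
  x=-6.180: |R|=1.18540 >1
  x=-6.097: |R|=1.09857 >1
Stable set (-6.0000, 0).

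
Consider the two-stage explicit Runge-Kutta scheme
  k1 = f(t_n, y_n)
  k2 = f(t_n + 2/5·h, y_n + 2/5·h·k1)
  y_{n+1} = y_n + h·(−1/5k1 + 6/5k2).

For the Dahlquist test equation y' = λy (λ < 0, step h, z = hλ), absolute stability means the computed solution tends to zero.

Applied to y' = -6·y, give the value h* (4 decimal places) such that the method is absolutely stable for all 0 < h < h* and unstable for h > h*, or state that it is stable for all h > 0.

(-2.0833,0); λ=-6 ⇒ h* = (25/12)/6 = 0.3472.

Set f=λy, z=hλ:
  k1=λy_n ⇒ h·k1=z·y_n;  k2=λ(1+2/5z)y_n ⇒ h·k2=z(1+2/5z)y_n
  y_{n+1}/y_n = 1 − 1/5z + 6/5z(1+2/5z) = 1 + z + 12/25z²
  ⇒ R(z) = 1 + z + 12/25z².

Find x<0 with |R(x)|<1.
x=-0.46: |R|=0.6416
R=1: x+12/25x²=0 ⇒ x=−25/12=-2.0833; min R=1−1/(4·12/25)=0.4792>−1
Confirm numerically:
  x=-2.014: |R|=0.93297 <1
  x=-1.519: |R|=0.58853 <1
  x=-1.185: |R|=0.48903 <1
  x=-2.625: |R|=1.68250 >1
  x=-2.302: |R|=1.24162 >1
  x=-2.295: |R|=1.23317 >1
Stable set (-2.0833, 0).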